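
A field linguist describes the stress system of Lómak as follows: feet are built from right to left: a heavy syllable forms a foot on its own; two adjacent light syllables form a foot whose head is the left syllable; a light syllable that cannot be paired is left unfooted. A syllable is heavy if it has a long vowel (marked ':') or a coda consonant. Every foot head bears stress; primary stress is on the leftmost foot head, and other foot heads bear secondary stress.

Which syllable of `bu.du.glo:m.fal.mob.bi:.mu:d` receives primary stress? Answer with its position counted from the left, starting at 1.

1

Weights: 1 bu L, 2 du L, 3 glo:m H, 4 fal H, 5 mob H, 6 bi: H, 7 mu:d H.
Parse right to left (heavy = foot alone; LL = one foot; stranded L unfooted): (ˈbu.du) (ˈglo:m) (ˈfal) (ˈmob) (ˈbi:) (ˈmu:d).
Foot heads: 1, 3, 4, 5, 6, 7.
Primary stress on the leftmost head = syllable 1.
Primary stress: syllable 1 → ˈbu.du.glo:m.fal.mob.bi:.mu:d.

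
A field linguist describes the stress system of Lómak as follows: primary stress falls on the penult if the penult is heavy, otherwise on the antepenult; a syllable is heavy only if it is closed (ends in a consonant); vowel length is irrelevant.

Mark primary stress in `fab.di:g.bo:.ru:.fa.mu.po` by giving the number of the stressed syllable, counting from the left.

5

Weights: 5 fa L, 6 mu L, 7 po L.
The penult (syllable 6, mu) is light, so stress falls on the antepenult (syllable 5, fa).
Primary stress: syllable 5 → fab.di:g.bo:.ru:.ˈfa.mu.po.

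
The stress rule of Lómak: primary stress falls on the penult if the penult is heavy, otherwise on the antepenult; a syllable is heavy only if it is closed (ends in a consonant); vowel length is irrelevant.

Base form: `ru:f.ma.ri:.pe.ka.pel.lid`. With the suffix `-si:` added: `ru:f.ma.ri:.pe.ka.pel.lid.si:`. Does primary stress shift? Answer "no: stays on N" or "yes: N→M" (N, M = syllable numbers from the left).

yes: 6→7

Base `ru:f.ma.ri:.pe.ka.pel.lid` (7 syllables):
  Weights: 5 ka L, 6 pel H, 7 lid H.
  The penult (syllable 6, pel) is heavy, so it takes stress.
  → primary stress on syllable 6.
Suffixed `ru:f.ma.ri:.pe.ka.pel.lid.si:` (8 syllables):
  Weights: 6 pel H, 7 lid H, 8 si: L.
  The penult (syllable 7, lid) is heavy, so it takes stress.
  → primary stress on syllable 7.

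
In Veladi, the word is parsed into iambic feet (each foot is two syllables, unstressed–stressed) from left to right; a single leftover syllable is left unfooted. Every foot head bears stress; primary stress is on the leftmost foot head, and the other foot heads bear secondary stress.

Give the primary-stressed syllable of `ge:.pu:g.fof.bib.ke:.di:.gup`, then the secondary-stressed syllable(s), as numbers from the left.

primary 2, secondary 4, 6

Parse left to right into iambic (σˈσ) feet: (ge:.ˈpu:g) (fof.ˈbib) (ke:.ˈdi:) gup. Syllable 7 is left unfooted.
Foot heads (stressed positions): 2, 4, 6.
End Rule Leftmost: primary stress on the leftmost head = syllable 2.
Secondary stress on 4, 6: ge:.ˈpu:g.fof.ˌbib.ke:.ˌdi:.gup.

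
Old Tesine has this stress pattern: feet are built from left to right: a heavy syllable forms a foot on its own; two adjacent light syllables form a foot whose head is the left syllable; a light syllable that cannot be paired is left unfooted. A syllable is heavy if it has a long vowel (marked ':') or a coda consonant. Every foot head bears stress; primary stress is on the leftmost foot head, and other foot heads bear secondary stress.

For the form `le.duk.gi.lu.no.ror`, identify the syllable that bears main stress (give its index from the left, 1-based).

Weights: 1 le L, 2 duk H, 3 gi L, 4 lu L, 5 no L, 6 ror H.
Parse left to right (heavy = foot alone; LL = one foot; stranded L unfooted): le (ˈduk) (ˈgi.lu) no (ˈror).
Foot heads: 2, 3, 6.
Primary stress on the leftmost head = syllable 2.
Primary stress: syllable 2 → le.ˈduk.gi.lu.no.ror.

2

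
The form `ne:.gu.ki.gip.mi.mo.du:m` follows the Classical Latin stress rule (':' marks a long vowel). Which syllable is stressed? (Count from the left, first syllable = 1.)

5

Classical Latin: stress the penult if heavy (long vowel or closed), else the antepenult.
Weights: 5 mi L, 6 mo L, 7 du:m H.
The penult (syllable 6, mo) is light, so stress falls on the antepenult (syllable 5, mi).
Stress on syllable 5: ne:.gu.ki.gip.ˈmi.mo.du:m.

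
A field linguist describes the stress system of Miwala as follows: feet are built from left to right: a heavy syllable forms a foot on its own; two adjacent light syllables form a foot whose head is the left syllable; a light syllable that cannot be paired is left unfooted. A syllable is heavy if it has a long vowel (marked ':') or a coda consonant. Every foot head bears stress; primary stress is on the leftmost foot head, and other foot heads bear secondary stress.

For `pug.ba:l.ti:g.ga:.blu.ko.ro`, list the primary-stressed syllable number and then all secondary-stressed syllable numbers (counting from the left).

Weights: 1 pug H, 2 ba:l H, 3 ti:g H, 4 ga: H, 5 blu L, 6 ko L, 7 ro L.
Parse left to right (heavy = foot alone; LL = one foot; stranded L unfooted): (ˈpug) (ˈba:l) (ˈti:g) (ˈga:) (ˈblu.ko) ro.
Foot heads: 1, 2, 3, 4, 5.
Primary stress on the leftmost head = syllable 1.
Secondary stress on 2, 3, 4, 5: ˈpug.ˌba:l.ˌti:g.ˌga:.ˌblu.ko.ro.

primary 1, secondary 2, 3, 4, 5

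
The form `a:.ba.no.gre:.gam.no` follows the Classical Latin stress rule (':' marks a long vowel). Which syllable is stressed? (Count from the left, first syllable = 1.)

5

Classical Latin: stress the penult if heavy (long vowel or closed), else the antepenult.
Weights: 4 gre: H, 5 gam H, 6 no L.
The penult (syllable 5, gam) is heavy, so it takes stress.
Stress on syllable 5: a:.ba.no.gre:.ˈgam.no.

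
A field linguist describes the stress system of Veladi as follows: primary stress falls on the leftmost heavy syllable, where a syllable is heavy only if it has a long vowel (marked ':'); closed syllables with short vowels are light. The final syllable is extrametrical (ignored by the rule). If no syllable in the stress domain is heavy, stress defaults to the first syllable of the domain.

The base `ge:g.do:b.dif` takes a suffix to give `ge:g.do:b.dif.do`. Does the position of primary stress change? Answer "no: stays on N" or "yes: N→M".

no: stays on 1

Base `ge:g.do:b.dif` (3 syllables):
  The final syllable (3, dif) is extrametrical; the stress domain is syllables 1–2.
  Weights: 1 ge:g H, 2 do:b H.
  Heavy syllables in the domain: 1, 2. The leftmost is syllable 1 (ge:g).
  → primary stress on syllable 1.
Suffixed `ge:g.do:b.dif.do` (4 syllables):
  The final syllable (4, do) is extrametrical; the stress domain is syllables 1–3.
  Weights: 1 ge:g H, 2 do:b H, 3 dif L.
  Heavy syllables in the domain: 1, 2. The leftmost is syllable 1 (ge:g).
  → primary stress on syllable 1.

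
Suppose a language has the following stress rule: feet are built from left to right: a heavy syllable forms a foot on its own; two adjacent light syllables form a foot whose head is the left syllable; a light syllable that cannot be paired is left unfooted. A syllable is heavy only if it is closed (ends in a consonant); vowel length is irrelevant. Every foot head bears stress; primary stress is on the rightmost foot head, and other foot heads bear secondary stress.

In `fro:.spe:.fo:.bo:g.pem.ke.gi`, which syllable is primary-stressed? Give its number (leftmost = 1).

Weights: 1 fro: L, 2 spe: L, 3 fo: L, 4 bo:g H, 5 pem H, 6 ke L, 7 gi L.
Parse left to right (heavy = foot alone; LL = one foot; stranded L unfooted): (ˈfro:.spe:) fo: (ˈbo:g) (ˈpem) (ˈke.gi).
Foot heads: 1, 4, 5, 6.
Primary stress on the rightmost head = syllable 6.
Primary stress: syllable 6 → fro:.spe:.fo:.bo:g.pem.ˈke.gi.

6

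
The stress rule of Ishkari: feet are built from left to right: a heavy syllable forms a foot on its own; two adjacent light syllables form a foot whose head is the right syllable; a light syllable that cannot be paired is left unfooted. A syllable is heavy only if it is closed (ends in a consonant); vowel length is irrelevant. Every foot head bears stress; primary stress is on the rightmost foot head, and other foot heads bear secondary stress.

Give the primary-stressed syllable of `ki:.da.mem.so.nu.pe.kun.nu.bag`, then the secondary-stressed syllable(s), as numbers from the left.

Weights: 1 ki: L, 2 da L, 3 mem H, 4 so L, 5 nu L, 6 pe L, 7 kun H, 8 nu L, 9 bag H.
Parse left to right (heavy = foot alone; LL = one foot; stranded L unfooted): (ki:.ˈda) (ˈmem) (so.ˈnu) pe (ˈkun) nu (ˈbag).
Foot heads: 2, 3, 5, 7, 9.
Primary stress on the rightmost head = syllable 9.
Secondary stress on 2, 3, 5, 7: ki:.ˌda.ˌmem.so.ˌnu.pe.ˌkun.nu.ˈbag.

primary 9, secondary 2, 3, 5, 7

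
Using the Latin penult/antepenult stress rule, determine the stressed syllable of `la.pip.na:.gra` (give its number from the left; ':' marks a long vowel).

Classical Latin: stress the penult if heavy (long vowel or closed), else the antepenult.
Weights: 2 pip H, 3 na: H, 4 gra L.
The penult (syllable 3, na:) is heavy, so it takes stress.
Stress on syllable 3: la.pip.ˈna:.gra.

3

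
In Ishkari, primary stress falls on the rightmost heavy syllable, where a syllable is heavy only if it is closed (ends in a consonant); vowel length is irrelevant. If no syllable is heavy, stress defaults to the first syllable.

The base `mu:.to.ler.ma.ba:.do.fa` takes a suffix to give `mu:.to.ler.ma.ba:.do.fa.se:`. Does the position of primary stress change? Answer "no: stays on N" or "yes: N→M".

no: stays on 3

Base `mu:.to.ler.ma.ba:.do.fa` (7 syllables):
  Weights: 1 mu: L, 2 to L, 3 ler H, 4 ma L, 5 ba: L, 6 do L, 7 fa L.
  Heavy syllables in the domain: 3. The rightmost is syllable 3 (ler).
  → primary stress on syllable 3.
Suffixed `mu:.to.ler.ma.ba:.do.fa.se:` (8 syllables):
  Weights: 1 mu: L, 2 to L, 3 ler H, 4 ma L, 5 ba: L, 6 do L, 7 fa L, 8 se: L.
  Heavy syllables in the domain: 3. The rightmost is syllable 3 (ler).
  → primary stress on syllable 3.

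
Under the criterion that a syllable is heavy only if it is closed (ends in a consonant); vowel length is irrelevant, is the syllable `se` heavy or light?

`se`: short vowel, open (no coda). Open (no coda) → light.

light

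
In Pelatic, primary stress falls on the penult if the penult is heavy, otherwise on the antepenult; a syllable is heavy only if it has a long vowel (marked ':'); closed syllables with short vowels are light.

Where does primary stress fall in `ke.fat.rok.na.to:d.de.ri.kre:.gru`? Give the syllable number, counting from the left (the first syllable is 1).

Weights: 7 ri L, 8 kre: H, 9 gru L.
The penult (syllable 8, kre:) is heavy, so it takes stress.
Primary stress: syllable 8 → ke.fat.rok.na.to:d.de.ri.ˈkre:.gru.

8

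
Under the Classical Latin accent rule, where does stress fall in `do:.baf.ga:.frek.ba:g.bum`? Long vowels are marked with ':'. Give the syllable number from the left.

Classical Latin: stress the penult if heavy (long vowel or closed), else the antepenult.
Weights: 4 frek H, 5 ba:g H, 6 bum H.
The penult (syllable 5, ba:g) is heavy, so it takes stress.
Stress on syllable 5: do:.baf.ga:.frek.ˈba:g.bum.

5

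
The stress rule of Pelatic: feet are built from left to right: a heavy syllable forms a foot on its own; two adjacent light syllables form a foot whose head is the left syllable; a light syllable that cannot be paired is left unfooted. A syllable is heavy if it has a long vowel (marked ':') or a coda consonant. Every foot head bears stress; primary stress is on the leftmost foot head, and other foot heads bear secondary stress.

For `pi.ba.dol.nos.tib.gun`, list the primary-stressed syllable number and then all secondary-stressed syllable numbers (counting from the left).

primary 1, secondary 3, 4, 5, 6

Weights: 1 pi L, 2 ba L, 3 dol H, 4 nos H, 5 tib H, 6 gun H.
Parse left to right (heavy = foot alone; LL = one foot; stranded L unfooted): (ˈpi.ba) (ˈdol) (ˈnos) (ˈtib) (ˈgun).
Foot heads: 1, 3, 4, 5, 6.
Primary stress on the leftmost head = syllable 1.
Secondary stress on 3, 4, 5, 6: ˈpi.ba.ˌdol.ˌnos.ˌtib.ˌgun.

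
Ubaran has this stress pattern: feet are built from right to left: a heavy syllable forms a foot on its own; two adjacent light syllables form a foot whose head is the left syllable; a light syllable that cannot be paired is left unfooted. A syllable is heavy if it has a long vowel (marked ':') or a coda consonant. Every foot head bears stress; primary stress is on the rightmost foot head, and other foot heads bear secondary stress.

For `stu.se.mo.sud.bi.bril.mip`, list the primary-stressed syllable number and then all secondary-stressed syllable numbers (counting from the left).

primary 7, secondary 2, 4, 6

Weights: 1 stu L, 2 se L, 3 mo L, 4 sud H, 5 bi L, 6 bril H, 7 mip H.
Parse right to left (heavy = foot alone; LL = one foot; stranded L unfooted): stu (ˈse.mo) (ˈsud) bi (ˈbril) (ˈmip).
Foot heads: 2, 4, 6, 7.
Primary stress on the rightmost head = syllable 7.
Secondary stress on 2, 4, 6: stu.ˌse.mo.ˌsud.bi.ˌbril.ˈmip.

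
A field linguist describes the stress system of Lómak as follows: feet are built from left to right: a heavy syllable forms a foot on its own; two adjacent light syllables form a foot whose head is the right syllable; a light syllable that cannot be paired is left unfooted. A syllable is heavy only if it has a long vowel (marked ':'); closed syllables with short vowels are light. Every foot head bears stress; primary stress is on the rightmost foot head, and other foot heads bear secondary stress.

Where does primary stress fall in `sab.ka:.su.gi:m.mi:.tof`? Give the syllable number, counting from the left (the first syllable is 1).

Weights: 1 sab L, 2 ka: H, 3 su L, 4 gi:m H, 5 mi: H, 6 tof L.
Parse left to right (heavy = foot alone; LL = one foot; stranded L unfooted): sab (ˈka:) su (ˈgi:m) (ˈmi:) tof.
Foot heads: 2, 4, 5.
Primary stress on the rightmost head = syllable 5.
Primary stress: syllable 5 → sab.ka:.su.gi:m.ˈmi:.tof.

5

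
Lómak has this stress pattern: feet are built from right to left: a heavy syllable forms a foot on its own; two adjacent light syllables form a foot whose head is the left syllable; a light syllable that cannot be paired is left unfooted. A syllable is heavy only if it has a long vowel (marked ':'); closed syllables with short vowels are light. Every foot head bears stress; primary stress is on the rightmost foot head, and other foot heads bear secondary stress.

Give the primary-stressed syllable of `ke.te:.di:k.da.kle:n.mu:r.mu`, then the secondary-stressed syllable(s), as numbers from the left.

primary 6, secondary 2, 3, 5

Weights: 1 ke L, 2 te: H, 3 di:k H, 4 da L, 5 kle:n H, 6 mu:r H, 7 mu L.
Parse right to left (heavy = foot alone; LL = one foot; stranded L unfooted): ke (ˈte:) (ˈdi:k) da (ˈkle:n) (ˈmu:r) mu.
Foot heads: 2, 3, 5, 6.
Primary stress on the rightmost head = syllable 6.
Secondary stress on 2, 3, 5: ke.ˌte:.ˌdi:k.da.ˌkle:n.ˈmu:r.mu.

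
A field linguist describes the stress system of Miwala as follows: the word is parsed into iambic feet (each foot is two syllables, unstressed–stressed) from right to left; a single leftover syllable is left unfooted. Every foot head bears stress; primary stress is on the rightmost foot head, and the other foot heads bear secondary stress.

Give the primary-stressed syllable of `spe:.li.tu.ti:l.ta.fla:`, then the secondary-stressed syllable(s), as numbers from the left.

Parse right to left into iambic (σˈσ) feet: (spe:.ˈli) (tu.ˈti:l) (ta.ˈfla:).
Foot heads (stressed positions): 2, 4, 6.
End Rule Rightmost: primary stress on the rightmost head = syllable 6.
Secondary stress on 2, 4: spe:.ˌli.tu.ˌti:l.ta.ˈfla:.

primary 6, secondary 2, 4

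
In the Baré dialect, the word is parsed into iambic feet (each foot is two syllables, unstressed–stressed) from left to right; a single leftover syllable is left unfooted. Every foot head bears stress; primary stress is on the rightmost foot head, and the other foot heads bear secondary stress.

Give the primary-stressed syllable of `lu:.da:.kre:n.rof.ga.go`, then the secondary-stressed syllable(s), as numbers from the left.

primary 6, secondary 2, 4

Parse left to right into iambic (σˈσ) feet: (lu:.ˈda:) (kre:n.ˈrof) (ga.ˈgo).
Foot heads (stressed positions): 2, 4, 6.
End Rule Rightmost: primary stress on the rightmost head = syllable 6.
Secondary stress on 2, 4: lu:.ˌda:.kre:n.ˌrof.ga.ˈgo.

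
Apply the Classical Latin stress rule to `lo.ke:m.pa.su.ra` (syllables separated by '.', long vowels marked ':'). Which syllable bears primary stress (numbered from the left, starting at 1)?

Classical Latin: stress the penult if heavy (long vowel or closed), else the antepenult.
Weights: 3 pa L, 4 su L, 5 ra L.
The penult (syllable 4, su) is light, so stress falls on the antepenult (syllable 3, pa).
Stress on syllable 3: lo.ke:m.ˈpa.su.ra.

3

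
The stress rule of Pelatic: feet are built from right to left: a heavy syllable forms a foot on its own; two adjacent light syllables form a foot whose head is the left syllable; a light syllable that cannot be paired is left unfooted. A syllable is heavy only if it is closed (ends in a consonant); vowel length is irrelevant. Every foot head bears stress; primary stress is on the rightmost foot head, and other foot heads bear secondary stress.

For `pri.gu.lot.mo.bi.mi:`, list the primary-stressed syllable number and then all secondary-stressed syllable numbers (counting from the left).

primary 5, secondary 1, 3

Weights: 1 pri L, 2 gu L, 3 lot H, 4 mo L, 5 bi L, 6 mi: L.
Parse right to left (heavy = foot alone; LL = one foot; stranded L unfooted): (ˈpri.gu) (ˈlot) mo (ˈbi.mi:).
Foot heads: 1, 3, 5.
Primary stress on the rightmost head = syllable 5.
Secondary stress on 1, 3: ˌpri.gu.ˌlot.mo.ˈbi.mi:.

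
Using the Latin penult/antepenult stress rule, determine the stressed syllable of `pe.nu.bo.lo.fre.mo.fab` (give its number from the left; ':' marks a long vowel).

5

Classical Latin: stress the penult if heavy (long vowel or closed), else the antepenult.
Weights: 5 fre L, 6 mo L, 7 fab H.
The penult (syllable 6, mo) is light, so stress falls on the antepenult (syllable 5, fre).
Stress on syllable 5: pe.nu.bo.lo.ˈfre.mo.fab.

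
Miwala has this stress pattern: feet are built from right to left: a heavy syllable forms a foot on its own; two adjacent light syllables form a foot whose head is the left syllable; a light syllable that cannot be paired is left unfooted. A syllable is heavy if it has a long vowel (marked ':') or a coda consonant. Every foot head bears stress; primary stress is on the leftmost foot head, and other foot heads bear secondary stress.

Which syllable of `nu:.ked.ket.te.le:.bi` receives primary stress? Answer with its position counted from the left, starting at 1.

1

Weights: 1 nu: H, 2 ked H, 3 ket H, 4 te L, 5 le: H, 6 bi L.
Parse right to left (heavy = foot alone; LL = one foot; stranded L unfooted): (ˈnu:) (ˈked) (ˈket) te (ˈle:) bi.
Foot heads: 1, 2, 3, 5.
Primary stress on the leftmost head = syllable 1.
Primary stress: syllable 1 → ˈnu:.ked.ket.te.le:.bi.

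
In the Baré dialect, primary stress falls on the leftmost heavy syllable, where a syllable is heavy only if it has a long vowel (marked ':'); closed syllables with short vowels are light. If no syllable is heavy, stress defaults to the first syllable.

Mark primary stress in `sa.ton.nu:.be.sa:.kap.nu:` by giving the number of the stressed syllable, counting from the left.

Weights: 1 sa L, 2 ton L, 3 nu: H, 4 be L, 5 sa: H, 6 kap L, 7 nu: H.
Heavy syllables in the domain: 3, 5, 7. The leftmost is syllable 3 (nu:).
Primary stress: syllable 3 → sa.ton.ˈnu:.be.sa:.kap.nu:.

3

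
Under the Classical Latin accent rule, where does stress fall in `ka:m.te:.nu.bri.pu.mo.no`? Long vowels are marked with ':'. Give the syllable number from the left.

5

Classical Latin: stress the penult if heavy (long vowel or closed), else the antepenult.
Weights: 5 pu L, 6 mo L, 7 no L.
The penult (syllable 6, mo) is light, so stress falls on the antepenult (syllable 5, pu).
Stress on syllable 5: ka:m.te:.nu.bri.ˈpu.mo.no.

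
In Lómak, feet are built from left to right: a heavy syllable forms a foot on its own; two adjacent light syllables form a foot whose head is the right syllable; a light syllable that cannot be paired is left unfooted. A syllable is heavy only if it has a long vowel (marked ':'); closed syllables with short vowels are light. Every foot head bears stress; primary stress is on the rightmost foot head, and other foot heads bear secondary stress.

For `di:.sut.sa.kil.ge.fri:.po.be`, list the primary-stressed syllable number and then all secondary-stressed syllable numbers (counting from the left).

primary 8, secondary 1, 3, 5, 6

Weights: 1 di: H, 2 sut L, 3 sa L, 4 kil L, 5 ge L, 6 fri: H, 7 po L, 8 be L.
Parse left to right (heavy = foot alone; LL = one foot; stranded L unfooted): (ˈdi:) (sut.ˈsa) (kil.ˈge) (ˈfri:) (po.ˈbe).
Foot heads: 1, 3, 5, 6, 8.
Primary stress on the rightmost head = syllable 8.
Secondary stress on 1, 3, 5, 6: ˌdi:.sut.ˌsa.kil.ˌge.ˌfri:.po.ˈbe.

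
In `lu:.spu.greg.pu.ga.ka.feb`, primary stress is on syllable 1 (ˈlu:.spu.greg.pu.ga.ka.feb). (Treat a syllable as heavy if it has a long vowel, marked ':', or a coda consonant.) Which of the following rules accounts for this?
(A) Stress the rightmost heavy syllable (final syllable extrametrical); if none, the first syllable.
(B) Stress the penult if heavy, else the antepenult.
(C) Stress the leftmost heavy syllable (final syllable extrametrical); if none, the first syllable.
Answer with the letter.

Rule A → syllable 3 (observed: 1).
Rule B → syllable 5 (observed: 1).
Rule C → syllable 1 ✓.

C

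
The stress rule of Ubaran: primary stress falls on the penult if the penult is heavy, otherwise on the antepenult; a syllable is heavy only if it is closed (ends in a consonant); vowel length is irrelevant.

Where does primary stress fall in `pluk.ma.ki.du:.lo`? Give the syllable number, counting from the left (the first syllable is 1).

Weights: 3 ki L, 4 du: L, 5 lo L.
The penult (syllable 4, du:) is light, so stress falls on the antepenult (syllable 3, ki).
Primary stress: syllable 3 → pluk.ma.ˈki.du:.lo.

3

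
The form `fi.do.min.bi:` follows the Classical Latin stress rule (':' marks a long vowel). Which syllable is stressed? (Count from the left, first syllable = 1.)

3

Classical Latin: stress the penult if heavy (long vowel or closed), else the antepenult.
Weights: 2 do L, 3 min H, 4 bi: H.
The penult (syllable 3, min) is heavy, so it takes stress.
Stress on syllable 3: fi.do.ˈmin.bi:.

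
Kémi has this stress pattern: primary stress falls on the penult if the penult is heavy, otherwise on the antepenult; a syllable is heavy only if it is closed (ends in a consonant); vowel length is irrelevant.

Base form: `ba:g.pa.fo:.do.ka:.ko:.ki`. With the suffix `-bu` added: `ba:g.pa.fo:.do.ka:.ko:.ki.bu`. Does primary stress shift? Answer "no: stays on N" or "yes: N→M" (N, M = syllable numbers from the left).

yes: 5→6

Base `ba:g.pa.fo:.do.ka:.ko:.ki` (7 syllables):
  Weights: 5 ka: L, 6 ko: L, 7 ki L.
  The penult (syllable 6, ko:) is light, so stress falls on the antepenult (syllable 5, ka:).
  → primary stress on syllable 5.
Suffixed `ba:g.pa.fo:.do.ka:.ko:.ki.bu` (8 syllables):
  Weights: 6 ko: L, 7 ki L, 8 bu L.
  The penult (syllable 7, ki) is light, so stress falls on the antepenult (syllable 6, ko:).
  → primary stress on syllable 6.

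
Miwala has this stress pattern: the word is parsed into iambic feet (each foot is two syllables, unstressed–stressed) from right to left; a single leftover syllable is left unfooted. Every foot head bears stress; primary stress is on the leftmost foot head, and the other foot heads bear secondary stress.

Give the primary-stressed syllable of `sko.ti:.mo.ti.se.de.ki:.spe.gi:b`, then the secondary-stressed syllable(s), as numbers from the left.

primary 3, secondary 5, 7, 9

Parse right to left into iambic (σˈσ) feet: sko (ti:.ˈmo) (ti.ˈse) (de.ˈki:) (spe.ˈgi:b). Syllable 1 is left unfooted.
Foot heads (stressed positions): 3, 5, 7, 9.
End Rule Leftmost: primary stress on the leftmost head = syllable 3.
Secondary stress on 5, 7, 9: sko.ti:.ˈmo.ti.ˌse.de.ˌki:.spe.ˌgi:b.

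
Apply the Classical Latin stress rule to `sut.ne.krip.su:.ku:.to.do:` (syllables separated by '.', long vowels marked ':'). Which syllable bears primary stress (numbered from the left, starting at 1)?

5

Classical Latin: stress the penult if heavy (long vowel or closed), else the antepenult.
Weights: 5 ku: H, 6 to L, 7 do: H.
The penult (syllable 6, to) is light, so stress falls on the antepenult (syllable 5, ku:).
Stress on syllable 5: sut.ne.krip.su:.ˈku:.to.do:.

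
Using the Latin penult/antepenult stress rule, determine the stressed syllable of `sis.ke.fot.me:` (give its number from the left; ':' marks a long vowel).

Classical Latin: stress the penult if heavy (long vowel or closed), else the antepenult.
Weights: 2 ke L, 3 fot H, 4 me: H.
The penult (syllable 3, fot) is heavy, so it takes stress.
Stress on syllable 3: sis.ke.ˈfot.me:.

3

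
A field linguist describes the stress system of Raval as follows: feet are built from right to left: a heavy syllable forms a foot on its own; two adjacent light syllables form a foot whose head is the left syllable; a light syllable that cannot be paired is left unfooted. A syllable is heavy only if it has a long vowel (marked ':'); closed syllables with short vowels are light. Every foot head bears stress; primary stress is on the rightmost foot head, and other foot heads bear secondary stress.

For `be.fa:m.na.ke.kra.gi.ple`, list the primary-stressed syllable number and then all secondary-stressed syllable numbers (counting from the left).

primary 6, secondary 2, 4

Weights: 1 be L, 2 fa:m H, 3 na L, 4 ke L, 5 kra L, 6 gi L, 7 ple L.
Parse right to left (heavy = foot alone; LL = one foot; stranded L unfooted): be (ˈfa:m) na (ˈke.kra) (ˈgi.ple).
Foot heads: 2, 4, 6.
Primary stress on the rightmost head = syllable 6.
Secondary stress on 2, 4: be.ˌfa:m.na.ˌke.kra.ˈgi.ple.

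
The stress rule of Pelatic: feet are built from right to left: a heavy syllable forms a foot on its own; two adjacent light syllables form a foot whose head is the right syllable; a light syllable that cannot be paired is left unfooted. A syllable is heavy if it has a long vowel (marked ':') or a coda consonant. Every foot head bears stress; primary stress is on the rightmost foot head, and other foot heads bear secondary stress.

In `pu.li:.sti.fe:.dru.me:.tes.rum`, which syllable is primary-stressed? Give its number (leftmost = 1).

Weights: 1 pu L, 2 li: H, 3 sti L, 4 fe: H, 5 dru L, 6 me: H, 7 tes H, 8 rum H.
Parse right to left (heavy = foot alone; LL = one foot; stranded L unfooted): pu (ˈli:) sti (ˈfe:) dru (ˈme:) (ˈtes) (ˈrum).
Foot heads: 2, 4, 6, 7, 8.
Primary stress on the rightmost head = syllable 8.
Primary stress: syllable 8 → pu.li:.sti.fe:.dru.me:.tes.ˈrum.

8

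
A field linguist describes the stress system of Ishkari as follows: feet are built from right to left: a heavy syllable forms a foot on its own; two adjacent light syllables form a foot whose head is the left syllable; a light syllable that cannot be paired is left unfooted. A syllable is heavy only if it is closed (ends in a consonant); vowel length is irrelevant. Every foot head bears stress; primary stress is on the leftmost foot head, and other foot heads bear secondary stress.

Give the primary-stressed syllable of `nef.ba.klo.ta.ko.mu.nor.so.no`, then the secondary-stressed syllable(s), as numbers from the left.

Weights: 1 nef H, 2 ba L, 3 klo L, 4 ta L, 5 ko L, 6 mu L, 7 nor H, 8 so L, 9 no L.
Parse right to left (heavy = foot alone; LL = one foot; stranded L unfooted): (ˈnef) ba (ˈklo.ta) (ˈko.mu) (ˈnor) (ˈso.no).
Foot heads: 1, 3, 5, 7, 8.
Primary stress on the leftmost head = syllable 1.
Secondary stress on 3, 5, 7, 8: ˈnef.ba.ˌklo.ta.ˌko.mu.ˌnor.ˌso.no.

primary 1, secondary 3, 5, 7, 8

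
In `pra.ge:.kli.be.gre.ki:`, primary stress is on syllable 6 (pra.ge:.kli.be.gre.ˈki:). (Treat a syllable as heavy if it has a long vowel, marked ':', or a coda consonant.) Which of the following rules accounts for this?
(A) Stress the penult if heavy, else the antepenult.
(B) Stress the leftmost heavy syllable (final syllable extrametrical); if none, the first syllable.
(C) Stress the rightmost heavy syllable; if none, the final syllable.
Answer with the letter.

Rule A → syllable 4 (observed: 6).
Rule B → syllable 2 (observed: 6).
Rule C → syllable 6 ✓.

C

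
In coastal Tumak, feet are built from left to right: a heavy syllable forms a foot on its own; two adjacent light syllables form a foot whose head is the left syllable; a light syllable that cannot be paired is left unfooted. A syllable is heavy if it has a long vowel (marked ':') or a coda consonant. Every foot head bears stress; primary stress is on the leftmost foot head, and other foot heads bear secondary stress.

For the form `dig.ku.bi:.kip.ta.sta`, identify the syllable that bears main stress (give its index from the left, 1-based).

1

Weights: 1 dig H, 2 ku L, 3 bi: H, 4 kip H, 5 ta L, 6 sta L.
Parse left to right (heavy = foot alone; LL = one foot; stranded L unfooted): (ˈdig) ku (ˈbi:) (ˈkip) (ˈta.sta).
Foot heads: 1, 3, 4, 5.
Primary stress on the leftmost head = syllable 1.
Primary stress: syllable 1 → ˈdig.ku.bi:.kip.ta.sta.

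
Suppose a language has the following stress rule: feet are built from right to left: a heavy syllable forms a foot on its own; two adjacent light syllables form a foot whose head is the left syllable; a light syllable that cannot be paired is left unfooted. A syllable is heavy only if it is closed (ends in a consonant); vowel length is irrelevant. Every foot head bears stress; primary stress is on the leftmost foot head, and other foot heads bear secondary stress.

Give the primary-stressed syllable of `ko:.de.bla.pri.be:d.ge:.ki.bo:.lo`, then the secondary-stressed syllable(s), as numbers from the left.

Weights: 1 ko: L, 2 de L, 3 bla L, 4 pri L, 5 be:d H, 6 ge: L, 7 ki L, 8 bo: L, 9 lo L.
Parse right to left (heavy = foot alone; LL = one foot; stranded L unfooted): (ˈko:.de) (ˈbla.pri) (ˈbe:d) (ˈge:.ki) (ˈbo:.lo).
Foot heads: 1, 3, 5, 6, 8.
Primary stress on the leftmost head = syllable 1.
Secondary stress on 3, 5, 6, 8: ˈko:.de.ˌbla.pri.ˌbe:d.ˌge:.ki.ˌbo:.lo.

primary 1, secondary 3, 5, 6, 8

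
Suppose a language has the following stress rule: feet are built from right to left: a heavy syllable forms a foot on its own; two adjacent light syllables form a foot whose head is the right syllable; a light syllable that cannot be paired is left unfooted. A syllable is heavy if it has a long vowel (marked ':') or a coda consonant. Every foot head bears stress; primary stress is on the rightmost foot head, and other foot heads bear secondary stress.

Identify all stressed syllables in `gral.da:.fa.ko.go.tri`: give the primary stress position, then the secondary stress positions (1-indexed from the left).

primary 6, secondary 1, 2, 4

Weights: 1 gral H, 2 da: H, 3 fa L, 4 ko L, 5 go L, 6 tri L.
Parse right to left (heavy = foot alone; LL = one foot; stranded L unfooted): (ˈgral) (ˈda:) (fa.ˈko) (go.ˈtri).
Foot heads: 1, 2, 4, 6.
Primary stress on the rightmost head = syllable 6.
Secondary stress on 1, 2, 4: ˌgral.ˌda:.fa.ˌko.go.ˈtri.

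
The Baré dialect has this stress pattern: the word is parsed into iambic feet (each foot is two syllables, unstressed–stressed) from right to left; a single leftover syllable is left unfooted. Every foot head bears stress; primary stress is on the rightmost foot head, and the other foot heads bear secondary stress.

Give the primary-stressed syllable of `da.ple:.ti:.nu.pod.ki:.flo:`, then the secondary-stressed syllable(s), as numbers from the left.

Parse right to left into iambic (σˈσ) feet: da (ple:.ˈti:) (nu.ˈpod) (ki:.ˈflo:). Syllable 1 is left unfooted.
Foot heads (stressed positions): 3, 5, 7.
End Rule Rightmost: primary stress on the rightmost head = syllable 7.
Secondary stress on 3, 5: da.ple:.ˌti:.nu.ˌpod.ki:.ˈflo:.

primary 7, secondary 3, 5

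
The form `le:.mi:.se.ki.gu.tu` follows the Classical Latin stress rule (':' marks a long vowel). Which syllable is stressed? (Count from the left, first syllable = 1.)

4

Classical Latin: stress the penult if heavy (long vowel or closed), else the antepenult.
Weights: 4 ki L, 5 gu L, 6 tu L.
The penult (syllable 5, gu) is light, so stress falls on the antepenult (syllable 4, ki).
Stress on syllable 4: le:.mi:.se.ˈki.gu.tu.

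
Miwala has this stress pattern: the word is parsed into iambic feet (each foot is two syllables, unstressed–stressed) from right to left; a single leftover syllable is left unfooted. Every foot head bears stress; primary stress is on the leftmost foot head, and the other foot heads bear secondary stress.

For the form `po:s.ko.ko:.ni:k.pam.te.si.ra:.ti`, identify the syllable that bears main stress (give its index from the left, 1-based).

Parse right to left into iambic (σˈσ) feet: po:s (ko.ˈko:) (ni:k.ˈpam) (te.ˈsi) (ra:.ˈti). Syllable 1 is left unfooted.
Foot heads (stressed positions): 3, 5, 7, 9.
End Rule Leftmost: primary stress on the leftmost head = syllable 3.
Primary stress: syllable 3 → po:s.ko.ˈko:.ni:k.pam.te.si.ra:.ti.

3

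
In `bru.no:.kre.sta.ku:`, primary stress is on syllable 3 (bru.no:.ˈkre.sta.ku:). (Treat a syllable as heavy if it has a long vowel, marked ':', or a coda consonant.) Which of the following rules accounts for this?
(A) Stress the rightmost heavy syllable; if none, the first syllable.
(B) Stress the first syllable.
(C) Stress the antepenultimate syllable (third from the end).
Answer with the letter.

Rule A → syllable 5 (observed: 3).
Rule B → syllable 1 (observed: 3).
Rule C → syllable 3 ✓.

C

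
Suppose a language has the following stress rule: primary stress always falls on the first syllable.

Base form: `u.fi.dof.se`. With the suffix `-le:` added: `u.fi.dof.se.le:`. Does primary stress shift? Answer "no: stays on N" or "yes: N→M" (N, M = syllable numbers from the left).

Base `u.fi.dof.se` (4 syllables):
  The word has 4 syllables; the first syllable is syllable 1 (u).
  → primary stress on syllable 1.
Suffixed `u.fi.dof.se.le:` (5 syllables):
  The word has 5 syllables; the first syllable is syllable 1 (u).
  → primary stress on syllable 1.

no: stays on 1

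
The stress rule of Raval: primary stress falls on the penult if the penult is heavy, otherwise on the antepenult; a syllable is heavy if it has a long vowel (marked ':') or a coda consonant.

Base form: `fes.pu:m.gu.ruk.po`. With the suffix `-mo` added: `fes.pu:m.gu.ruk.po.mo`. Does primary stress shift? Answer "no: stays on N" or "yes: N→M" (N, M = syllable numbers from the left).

no: stays on 4

Base `fes.pu:m.gu.ruk.po` (5 syllables):
  Weights: 3 gu L, 4 ruk H, 5 po L.
  The penult (syllable 4, ruk) is heavy, so it takes stress.
  → primary stress on syllable 4.
Suffixed `fes.pu:m.gu.ruk.po.mo` (6 syllables):
  Weights: 4 ruk H, 5 po L, 6 mo L.
  The penult (syllable 5, po) is light, so stress falls on the antepenult (syllable 4, ruk).
  → primary stress on syllable 4.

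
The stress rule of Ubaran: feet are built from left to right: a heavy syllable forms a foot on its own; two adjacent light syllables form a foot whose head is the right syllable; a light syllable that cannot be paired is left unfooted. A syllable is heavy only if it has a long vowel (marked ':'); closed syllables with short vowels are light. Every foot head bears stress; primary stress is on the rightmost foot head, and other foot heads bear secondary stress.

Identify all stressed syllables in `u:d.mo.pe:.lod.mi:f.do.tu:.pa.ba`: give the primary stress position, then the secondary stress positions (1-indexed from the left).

Weights: 1 u:d H, 2 mo L, 3 pe: H, 4 lod L, 5 mi:f H, 6 do L, 7 tu: H, 8 pa L, 9 ba L.
Parse left to right (heavy = foot alone; LL = one foot; stranded L unfooted): (ˈu:d) mo (ˈpe:) lod (ˈmi:f) do (ˈtu:) (pa.ˈba).
Foot heads: 1, 3, 5, 7, 9.
Primary stress on the rightmost head = syllable 9.
Secondary stress on 1, 3, 5, 7: ˌu:d.mo.ˌpe:.lod.ˌmi:f.do.ˌtu:.pa.ˈba.

primary 9, secondary 1, 3, 5, 7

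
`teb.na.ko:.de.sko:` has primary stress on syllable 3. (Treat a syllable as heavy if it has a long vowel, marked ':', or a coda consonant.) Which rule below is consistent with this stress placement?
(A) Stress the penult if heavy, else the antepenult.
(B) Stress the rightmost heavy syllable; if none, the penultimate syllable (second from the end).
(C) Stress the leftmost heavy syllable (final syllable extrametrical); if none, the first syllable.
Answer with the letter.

A

Rule A → syllable 3 ✓.
Rule B → syllable 5 (observed: 3).
Rule C → syllable 1 (observed: 3).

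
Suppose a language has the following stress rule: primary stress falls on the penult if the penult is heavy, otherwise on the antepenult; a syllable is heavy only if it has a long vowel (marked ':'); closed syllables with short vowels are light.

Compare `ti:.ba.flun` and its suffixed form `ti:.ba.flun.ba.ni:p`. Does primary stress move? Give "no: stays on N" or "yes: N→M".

Base `ti:.ba.flun` (3 syllables):
  Weights: 1 ti: H, 2 ba L, 3 flun L.
  The penult (syllable 2, ba) is light, so stress falls on the antepenult (syllable 1, ti:).
  → primary stress on syllable 1.
Suffixed `ti:.ba.flun.ba.ni:p` (5 syllables):
  Weights: 3 flun L, 4 ba L, 5 ni:p H.
  The penult (syllable 4, ba) is light, so stress falls on the antepenult (syllable 3, flun).
  → primary stress on syllable 3.

yes: 1→3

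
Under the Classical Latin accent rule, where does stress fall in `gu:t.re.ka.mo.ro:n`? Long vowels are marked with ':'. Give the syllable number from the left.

3

Classical Latin: stress the penult if heavy (long vowel or closed), else the antepenult.
Weights: 3 ka L, 4 mo L, 5 ro:n H.
The penult (syllable 4, mo) is light, so stress falls on the antepenult (syllable 3, ka).
Stress on syllable 3: gu:t.re.ˈka.mo.ro:n.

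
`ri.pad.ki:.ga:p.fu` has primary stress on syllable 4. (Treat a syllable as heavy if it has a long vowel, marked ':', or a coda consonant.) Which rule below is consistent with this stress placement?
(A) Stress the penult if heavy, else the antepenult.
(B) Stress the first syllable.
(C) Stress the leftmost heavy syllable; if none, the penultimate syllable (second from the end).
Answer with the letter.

A

Rule A → syllable 4 ✓.
Rule B → syllable 1 (observed: 4).
Rule C → syllable 2 (observed: 4).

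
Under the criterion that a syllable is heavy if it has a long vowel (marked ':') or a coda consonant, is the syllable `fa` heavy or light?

`fa`: short vowel, open (no coda). Short vowel, open → light.

light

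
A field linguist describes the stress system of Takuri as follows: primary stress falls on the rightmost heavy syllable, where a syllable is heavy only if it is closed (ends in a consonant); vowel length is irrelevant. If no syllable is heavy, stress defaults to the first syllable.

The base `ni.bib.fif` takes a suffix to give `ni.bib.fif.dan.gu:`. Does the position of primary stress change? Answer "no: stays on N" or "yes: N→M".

yes: 3→4

Base `ni.bib.fif` (3 syllables):
  Weights: 1 ni L, 2 bib H, 3 fif H.
  Heavy syllables in the domain: 2, 3. The rightmost is syllable 3 (fif).
  → primary stress on syllable 3.
Suffixed `ni.bib.fif.dan.gu:` (5 syllables):
  Weights: 1 ni L, 2 bib H, 3 fif H, 4 dan H, 5 gu: L.
  Heavy syllables in the domain: 2, 3, 4. The rightmost is syllable 4 (dan).
  → primary stress on syllable 4.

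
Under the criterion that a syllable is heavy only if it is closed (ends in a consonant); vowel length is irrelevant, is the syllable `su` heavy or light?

`su`: short vowel, open (no coda). Open (no coda) → light.

light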